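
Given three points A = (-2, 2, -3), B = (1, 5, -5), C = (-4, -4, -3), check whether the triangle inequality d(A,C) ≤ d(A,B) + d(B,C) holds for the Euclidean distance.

d(A,B) = √(3² + 3² + 2²) = √22 ≈ 4.6904, d(B,C) = √(5² + 9² + 2²) = √110 ≈ 10.4881, d(A,C) = √(2² + 6² + 0²) = √40 ≈ 6.3246.
d(A,C) ≈ 6.3246 ≤ 4.6904 + 10.4881 = 15.1785. Triangle inequality is satisfied.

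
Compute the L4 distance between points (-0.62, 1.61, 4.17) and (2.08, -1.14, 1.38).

(Σ|x_i - y_i|^4)^(1/4) = (|-0.62 - 2.08|^4 + |1.61 - (-1.14)|^4 + |4.17 - 1.38|^4)^(1/4)
= (2.7^4 + 2.75^4 + 2.79^4)^(1/4) ≈ (53.1441 + 57.1914 + 60.5922)^(1/4) = (170.9277)^(1/4) ≈ 3.6158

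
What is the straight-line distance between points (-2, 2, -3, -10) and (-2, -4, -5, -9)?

√(Σ(x_i - y_i)²) = √((-2 - (-2))² + (2 - (-4))² + (-3 - (-5))² + (-10 - (-9))²)
= √(0² + 6² + 2² + (-1)²) = √(0 + 36 + 4 + 1) = √41 ≈ 6.4031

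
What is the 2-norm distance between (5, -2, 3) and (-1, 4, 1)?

(Σ|x_i - y_i|^2)^(1/2) = (|5 - (-1)|^2 + |-2 - 4|^2 + |3 - 1|^2)^(1/2)
= (6^2 + 6^2 + 2^2)^(1/2) = (36 + 36 + 4)^(1/2) = (76)^(1/2) ≈ 8.7178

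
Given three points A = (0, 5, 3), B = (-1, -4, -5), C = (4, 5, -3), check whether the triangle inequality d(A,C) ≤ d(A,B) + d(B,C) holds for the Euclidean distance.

d(A,B) = √(1² + 9² + 8²) = √146 ≈ 12.083, d(B,C) = √(5² + 9² + 2²) = √110 ≈ 10.4881, d(A,C) = √(4² + 0² + 6²) = √52 ≈ 7.2111.
d(A,C) ≈ 7.2111 ≤ 12.083 + 10.4881 = 22.5711. Triangle inequality is satisfied.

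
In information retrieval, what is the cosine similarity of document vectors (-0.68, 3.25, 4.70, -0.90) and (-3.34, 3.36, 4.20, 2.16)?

With u = (-0.68, 3.25, 4.70, -0.90), v = (-3.34, 3.36, 4.20, 2.16):
u·v = (-0.68)·(-3.34) + 3.25·3.36 + 4.7·4.2 + (-0.9)·2.16 = 2.2712 + 10.92 + 19.74 + (-1.944) = 30.9872.
|u| = √((-0.68)² + 3.25² + 4.7² + (-0.9)²) = √(0.4624 + 10.5625 + 22.09 + 0.81) = √33.9249, |v| = √((-3.34)² + 3.36² + 4.2² + 2.16²) = √(11.1556 + 11.2896 + 17.64 + 4.6656) = √44.7508.
cos θ = (u·v)/(|u||v|) = 30.9872/(√33.9249·√44.7508) ≈ 0.7953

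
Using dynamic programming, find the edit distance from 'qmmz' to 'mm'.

Let D[i][j] be the edit distance between the first i characters of 'qmmz' and the first j characters of 'mm', with D[i][0] = i, D[0][j] = j, and D[i][j] = D[i-1][j-1] if the characters match, else 1 + min(D[i-1][j], D[i][j-1], D[i-1][j-1]). Filling the table (rows: prefixes of 'qmmz', columns: prefixes of 'mm'):
     ε  m  m
  ε  0  1  2
  q  1  1  2
  m  2  1  1
  m  3  2  1
  z  4  3  2
The bottom-right entry gives D[4][2] = 2, so no sequence of fewer than 2 edits works. Backtracking through the table gives one optimal edit sequence (2 edits):
  qmmz → mmz (del q @1)
  mmz → mm (del z @3)
Edit distance = 2.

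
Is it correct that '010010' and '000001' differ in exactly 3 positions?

Differing positions: 2, 5, 6. Hamming distance = 3, so the claim is true.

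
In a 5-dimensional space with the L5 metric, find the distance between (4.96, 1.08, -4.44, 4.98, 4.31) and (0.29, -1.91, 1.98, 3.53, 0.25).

(Σ|x_i - y_i|^5)^(1/5) = (|4.96 - 0.29|^5 + |1.08 - (-1.91)|^5 + |-4.44 - 1.98|^5 + |4.98 - 3.53|^5 + |4.31 - 0.25|^5)^(1/5)
= (4.67^5 + 2.99^5 + 6.42^5 + 1.45^5 + 4.06^5)^(1/5) ≈ (2221.1833 + 238.9769 + 10906.2423 + 6.4097 + 1103.1388)^(1/5) = (14475.951)^(1/5) ≈ 6.7941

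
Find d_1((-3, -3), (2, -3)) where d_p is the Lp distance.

Σ|x_i - y_i| = |-3 - 2| + |-3 - (-3)| = 5 + 0 = 5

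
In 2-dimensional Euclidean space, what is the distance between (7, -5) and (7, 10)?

√(Σ(x_i - y_i)²) = √((7 - 7)² + (-5 - 10)²)
= √(0² + (-15)²) = √(0 + 225) = √225 = 15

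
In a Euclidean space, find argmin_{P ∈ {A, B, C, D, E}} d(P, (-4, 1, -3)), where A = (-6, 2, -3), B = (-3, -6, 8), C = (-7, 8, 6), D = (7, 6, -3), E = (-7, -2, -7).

Distances: d(A) ≈ 2.2361, d(B) ≈ 13.0767, d(C) ≈ 11.7898, d(D) ≈ 12.083, d(E) ≈ 5.831. Nearest: A = (-6, 2, -3) with distance 2.2361.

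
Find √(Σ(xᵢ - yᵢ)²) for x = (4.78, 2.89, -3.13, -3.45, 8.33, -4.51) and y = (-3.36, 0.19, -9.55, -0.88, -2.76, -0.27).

√(Σ(x_i - y_i)²) = √((4.78 - (-3.36))² + (2.89 - 0.19)² + (-3.13 - (-9.55))² + (-3.45 - (-0.88))² + (8.33 - (-2.76))² + (-4.51 - (-0.27))²)
= √(8.14² + 2.7² + 6.42² + (-2.57)² + 11.09² + (-4.24)²) = √(66.2596 + 7.29 + 41.2164 + 6.6049 + 122.9881 + 17.9776) = √262.3366 ≈ 16.1968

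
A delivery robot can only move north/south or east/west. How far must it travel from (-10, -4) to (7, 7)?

Σ|x_i - y_i| = |-10 - 7| + |-4 - 7| = 17 + 11 = 28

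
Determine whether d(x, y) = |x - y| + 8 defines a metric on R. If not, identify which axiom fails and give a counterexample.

No. d fails identity of indiscernibles (specifically d(x,x) = 0): d(2, 2) = |2 - 2| + 8 = 0 + 8 = 8 ≠ 0.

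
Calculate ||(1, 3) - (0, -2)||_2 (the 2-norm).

(Σ|x_i - y_i|^2)^(1/2) = (|1 - 0|^2 + |3 - (-2)|^2)^(1/2)
= (1^2 + 5^2)^(1/2) = (1 + 25)^(1/2) = (26)^(1/2) ≈ 5.099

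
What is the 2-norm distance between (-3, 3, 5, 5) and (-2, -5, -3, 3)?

(Σ|x_i - y_i|^2)^(1/2) = (|-3 - (-2)|^2 + |3 - (-5)|^2 + |5 - (-3)|^2 + |5 - 3|^2)^(1/2)
= (1^2 + 8^2 + 8^2 + 2^2)^(1/2) = (1 + 64 + 64 + 4)^(1/2) = (133)^(1/2) ≈ 11.5326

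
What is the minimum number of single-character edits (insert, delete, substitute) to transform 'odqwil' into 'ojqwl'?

Let D[i][j] be the edit distance between the first i characters of 'odqwil' and the first j characters of 'ojqwl', with D[i][0] = i, D[0][j] = j, and D[i][j] = D[i-1][j-1] if the characters match, else 1 + min(D[i-1][j], D[i][j-1], D[i-1][j-1]). Filling the table (rows: prefixes of 'odqwil', columns: prefixes of 'ojqwl'):
     ε  o  j  q  w  l
  ε  0  1  2  3  4  5
  o  1  0  1  2  3  4
  d  2  1  1  2  3  4
  q  3  2  2  1  2  3
  w  4  3  3  2  1  2
  i  5  4  4  3  2  2
  l  6  5  5  4  3  2
The bottom-right entry gives D[6][5] = 2, so no sequence of fewer than 2 edits works. Backtracking through the table gives one optimal edit sequence (2 edits):
  odqwil → ojqwil (sub d→j @2)
  ojqwil → ojqwl (del i @5)
Edit distance = 2.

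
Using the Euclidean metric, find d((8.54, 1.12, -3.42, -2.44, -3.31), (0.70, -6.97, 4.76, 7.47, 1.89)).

√(Σ(x_i - y_i)²) = √((8.54 - 0.7)² + (1.12 - (-6.97))² + (-3.42 - 4.76)² + (-2.44 - 7.47)² + (-3.31 - 1.89)²)
= √(7.84² + 8.09² + (-8.18)² + (-9.91)² + (-5.2)²) = √(61.4656 + 65.4481 + 66.9124 + 98.2081 + 27.04) = √319.0742 ≈ 17.8626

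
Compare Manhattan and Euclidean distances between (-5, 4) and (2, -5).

L1 = |-5 - 2| + |4 - (-5)| = 7 + 9 = 16
L2 = √(7² + 9²) = √130 ≈ 11.4018
L1 ≥ L2 always (equality iff movement is along one axis); L1 > L2 here.
Ratio L1/L2 = 16/√130 ≈ 1.4033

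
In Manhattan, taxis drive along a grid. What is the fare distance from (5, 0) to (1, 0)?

Σ|x_i - y_i| = |5 - 1| + |0 - 0| = 4 + 0 = 4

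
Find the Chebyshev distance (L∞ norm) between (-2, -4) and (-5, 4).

max(|x_i - y_i|) = max(|-2 - (-5)|, |-4 - 4|) = max(3, 8) = 8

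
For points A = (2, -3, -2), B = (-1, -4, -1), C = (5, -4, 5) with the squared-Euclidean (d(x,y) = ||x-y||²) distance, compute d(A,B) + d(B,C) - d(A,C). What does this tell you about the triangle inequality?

d(A,B) = 3² + 1² + 1² = 11, d(B,C) = 6² + 0² + 6² = 72, d(A,C) = 3² + 1² + 7² = 59.
d(A,B) + d(B,C) - d(A,C) = 11 + 72 - 59 = 83 - 59 = 24. This is ≥ 0, so the triangle inequality holds for these points.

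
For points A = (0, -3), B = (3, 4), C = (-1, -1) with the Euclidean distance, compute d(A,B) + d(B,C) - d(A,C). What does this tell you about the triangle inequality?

d(A,B) = √(3² + 7²) = √58 ≈ 7.6158, d(B,C) = √(4² + 5²) = √41 ≈ 6.4031, d(A,C) = √(1² + 2²) = √5 ≈ 2.2361.
d(A,B) + d(B,C) - d(A,C) = 7.6158 + 6.4031 - 2.2361 = 14.0189 - 2.2361 = 11.7828 (to 4 decimal places). This is ≥ 0, so the triangle inequality holds for these points.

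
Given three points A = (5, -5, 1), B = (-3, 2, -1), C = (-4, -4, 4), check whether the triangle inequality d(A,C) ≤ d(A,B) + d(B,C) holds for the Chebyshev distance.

d(A,B) = max(8, 7, 2) = 8, d(B,C) = max(1, 6, 5) = 6, d(A,C) = max(9, 1, 3) = 9.
d(A,C) = 9 ≤ 8 + 6 = 14. Triangle inequality is satisfied.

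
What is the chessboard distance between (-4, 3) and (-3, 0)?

max(|x_i - y_i|) = max(|-4 - (-3)|, |3 - 0|) = max(1, 3) = 3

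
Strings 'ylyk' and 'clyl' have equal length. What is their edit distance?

Let D[i][j] be the edit distance between the first i characters of 'ylyk' and the first j characters of 'clyl', with D[i][0] = i, D[0][j] = j, and D[i][j] = D[i-1][j-1] if the characters match, else 1 + min(D[i-1][j], D[i][j-1], D[i-1][j-1]). Filling the table (rows: prefixes of 'ylyk', columns: prefixes of 'clyl'):
     ε  c  l  y  l
  ε  0  1  2  3  4
  y  1  1  2  2  3
  l  2  2  1  2  2
  y  3  3  2  1  2
  k  4  4  3  2  2
The bottom-right entry gives D[4][4] = 2, so no sequence of fewer than 2 edits works. Backtracking through the table gives one optimal edit sequence (2 edits):
  ylyk → clyk (sub y→c @1)
  clyk → clyl (sub k→l @4)
Edit distance = 2.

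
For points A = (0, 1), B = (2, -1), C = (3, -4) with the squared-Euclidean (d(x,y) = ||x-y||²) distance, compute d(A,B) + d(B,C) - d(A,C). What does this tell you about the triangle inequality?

d(A,B) = 2² + 2² = 8, d(B,C) = 1² + 3² = 10, d(A,C) = 3² + 5² = 34.
d(A,B) + d(B,C) - d(A,C) = 8 + 10 - 34 = 18 - 34 = -16. This is < 0, so the triangle inequality FAILS for these points (squared-Euclidean is not a metric).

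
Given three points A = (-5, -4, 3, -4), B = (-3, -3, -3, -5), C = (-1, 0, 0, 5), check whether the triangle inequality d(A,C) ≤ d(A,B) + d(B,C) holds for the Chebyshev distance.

d(A,B) = max(2, 1, 6, 1) = 6, d(B,C) = max(2, 3, 3, 10) = 10, d(A,C) = max(4, 4, 3, 9) = 9.
d(A,C) = 9 ≤ 6 + 10 = 16. Triangle inequality is satisfied.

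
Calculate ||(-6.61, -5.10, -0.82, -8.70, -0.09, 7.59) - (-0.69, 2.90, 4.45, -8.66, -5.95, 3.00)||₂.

√(Σ(x_i - y_i)²) = √((-6.61 - (-0.69))² + (-5.1 - 2.9)² + (-0.82 - 4.45)² + (-8.7 - (-8.66))² + (-0.09 - (-5.95))² + (7.59 - 3)²)
= √((-5.92)² + (-8)² + (-5.27)² + (-0.04)² + 5.86² + 4.59²) = √(35.0464 + 64 + 27.7729 + 0.0016 + 34.3396 + 21.0681) = √182.2286 ≈ 13.4992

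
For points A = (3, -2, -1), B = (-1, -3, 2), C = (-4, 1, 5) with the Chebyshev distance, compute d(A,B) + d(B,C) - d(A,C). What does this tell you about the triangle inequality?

d(A,B) = max(4, 1, 3) = 4, d(B,C) = max(3, 4, 3) = 4, d(A,C) = max(7, 3, 6) = 7.
d(A,B) + d(B,C) - d(A,C) = 4 + 4 - 7 = 8 - 7 = 1. This is ≥ 0, so the triangle inequality holds for these points.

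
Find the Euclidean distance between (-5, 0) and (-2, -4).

√(Σ(x_i - y_i)²) = √((-5 - (-2))² + (0 - (-4))²)
= √((-3)² + 4²) = √(9 + 16) = √25 = 5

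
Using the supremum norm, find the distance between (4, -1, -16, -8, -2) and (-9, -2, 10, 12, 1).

max(|x_i - y_i|) = max(|4 - (-9)|, |-1 - (-2)|, |-16 - 10|, |-8 - 12|, |-2 - 1|) = max(13, 1, 26, 20, 3) = 26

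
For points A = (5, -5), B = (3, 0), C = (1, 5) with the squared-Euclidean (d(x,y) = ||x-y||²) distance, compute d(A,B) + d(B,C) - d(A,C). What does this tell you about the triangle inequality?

d(A,B) = 2² + 5² = 29, d(B,C) = 2² + 5² = 29, d(A,C) = 4² + 10² = 116.
d(A,B) + d(B,C) - d(A,C) = 29 + 29 - 116 = 58 - 116 = -58. This is < 0, so the triangle inequality FAILS for these points (squared-Euclidean is not a metric).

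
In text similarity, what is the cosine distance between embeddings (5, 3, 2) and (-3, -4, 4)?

With u = (5, 3, 2), v = (-3, -4, 4):
u·v = 5·(-3) + 3·(-4) + 2·4 = (-15) + (-12) + 8 = -19.
|u| = √(5² + 3² + 2²) = √38, |v| = √((-3)² + (-4)² + 4²) = √41, so |u||v| = √(38·41) = √1558.
cos θ = (u·v)/(|u||v|) = -19/√1558 ≈ -0.4814
Cosine distance = 1 - cos θ ≈ 1 - (-0.4814) = 1.4814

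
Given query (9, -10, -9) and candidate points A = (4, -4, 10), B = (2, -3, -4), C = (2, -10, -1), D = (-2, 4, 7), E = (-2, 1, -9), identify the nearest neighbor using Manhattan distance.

Distances: d(A) = 30, d(B) = 19, d(C) = 15, d(D) = 41, d(E) = 22. Nearest: C = (2, -10, -1) with distance 15.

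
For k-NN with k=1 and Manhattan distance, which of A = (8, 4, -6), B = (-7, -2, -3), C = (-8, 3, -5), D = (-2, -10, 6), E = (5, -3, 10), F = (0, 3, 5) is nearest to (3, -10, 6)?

Distances: d(A) = 31, d(B) = 27, d(C) = 35, d(D) = 5, d(E) = 13, d(F) = 17. Nearest: D = (-2, -10, 6) with distance 5.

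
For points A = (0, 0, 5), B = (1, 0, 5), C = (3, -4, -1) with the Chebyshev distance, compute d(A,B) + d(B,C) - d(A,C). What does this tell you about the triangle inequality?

d(A,B) = max(1, 0, 0) = 1, d(B,C) = max(2, 4, 6) = 6, d(A,C) = max(3, 4, 6) = 6.
d(A,B) + d(B,C) - d(A,C) = 1 + 6 - 6 = 7 - 6 = 1. This is ≥ 0, so the triangle inequality holds for these points.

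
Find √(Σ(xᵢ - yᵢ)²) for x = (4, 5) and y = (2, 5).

√(Σ(x_i - y_i)²) = √((4 - 2)² + (5 - 5)²)
= √(2² + 0²) = √(4 + 0) = √4 = 2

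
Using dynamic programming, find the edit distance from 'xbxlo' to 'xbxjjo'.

Let D[i][j] be the edit distance between the first i characters of 'xbxlo' and the first j characters of 'xbxjjo', with D[i][0] = i, D[0][j] = j, and D[i][j] = D[i-1][j-1] if the characters match, else 1 + min(D[i-1][j], D[i][j-1], D[i-1][j-1]). Filling the table (rows: prefixes of 'xbxlo', columns: prefixes of 'xbxjjo'):
     ε  x  b  x  j  j  o
  ε  0  1  2  3  4  5  6
  x  1  0  1  2  3  4  5
  b  2  1  0  1  2  3  4
  x  3  2  1  0  1  2  3
  l  4  3  2  1  1  2  3
  o  5  4  3  2  2  2  2
The bottom-right entry gives D[5][6] = 2, so no sequence of fewer than 2 edits works. Backtracking through the table gives one optimal edit sequence (2 edits):
  xbxlo → xbxjlo (ins j @4)
  xbxjlo → xbxjjo (sub l→j @5)
Edit distance = 2.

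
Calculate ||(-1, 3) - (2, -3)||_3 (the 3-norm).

(Σ|x_i - y_i|^3)^(1/3) = (|-1 - 2|^3 + |3 - (-3)|^3)^(1/3)
= (3^3 + 6^3)^(1/3) = (27 + 216)^(1/3) = (243)^(1/3) ≈ 6.2403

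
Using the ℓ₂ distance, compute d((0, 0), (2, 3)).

(Σ|x_i - y_i|^2)^(1/2) = (|0 - 2|^2 + |0 - 3|^2)^(1/2)
= (2^2 + 3^2)^(1/2) = (4 + 9)^(1/2) = (13)^(1/2) ≈ 3.6056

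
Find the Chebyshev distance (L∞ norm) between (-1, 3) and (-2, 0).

max(|x_i - y_i|) = max(|-1 - (-2)|, |3 - 0|) = max(1, 3) = 3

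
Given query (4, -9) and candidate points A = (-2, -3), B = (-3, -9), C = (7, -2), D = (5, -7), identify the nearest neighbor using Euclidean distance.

Distances: d(A) ≈ 8.4853, d(B) = 7, d(C) ≈ 7.6158, d(D) ≈ 2.2361. Nearest: D = (5, -7) with distance 2.2361.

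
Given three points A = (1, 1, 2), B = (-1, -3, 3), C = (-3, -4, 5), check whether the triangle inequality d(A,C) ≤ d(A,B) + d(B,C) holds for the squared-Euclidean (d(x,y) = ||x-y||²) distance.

d(A,B) = 2² + 4² + 1² = 21, d(B,C) = 2² + 1² + 2² = 9, d(A,C) = 4² + 5² + 3² = 50.
d(A,C) = 50 > 21 + 9 = 30. Triangle inequality is VIOLATED. (Squared-Euclidean is not a metric — this is a counterexample.)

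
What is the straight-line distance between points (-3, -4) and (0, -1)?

√(Σ(x_i - y_i)²) = √((-3 - 0)² + (-4 - (-1))²)
= √((-3)² + (-3)²) = √(9 + 9) = √18 ≈ 4.2426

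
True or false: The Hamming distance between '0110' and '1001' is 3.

Differing positions: 1, 2, 3, 4. Hamming distance = 4, so the claim that d_H = 3 is false.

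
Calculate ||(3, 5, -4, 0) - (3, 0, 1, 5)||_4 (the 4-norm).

(Σ|x_i - y_i|^4)^(1/4) = (|3 - 3|^4 + |5 - 0|^4 + |-4 - 1|^4 + |0 - 5|^4)^(1/4)
= (0^4 + 5^4 + 5^4 + 5^4)^(1/4) = (0 + 625 + 625 + 625)^(1/4) = (1875)^(1/4) ≈ 6.5804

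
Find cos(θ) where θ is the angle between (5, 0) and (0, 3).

With u = (5, 0), v = (0, 3):
u·v = 5·0 + 0·3 = 0 + 0 = 0.
|u| = √(5² + 0²) = √25, |v| = √(0² + 3²) = √9, so |u||v| = √(25·9) = √225 = 15.
cos θ = (u·v)/(|u||v|) = 0/15 = 0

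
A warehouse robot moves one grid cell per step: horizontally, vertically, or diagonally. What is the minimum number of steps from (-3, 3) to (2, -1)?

max(|x_i - y_i|) = max(|-3 - 2|, |3 - (-1)|) = max(5, 4) = 5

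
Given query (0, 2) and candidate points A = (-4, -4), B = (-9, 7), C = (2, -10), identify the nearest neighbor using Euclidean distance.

Distances: d(A) ≈ 7.2111, d(B) ≈ 10.2956, d(C) ≈ 12.1655. Nearest: A = (-4, -4) with distance 7.2111.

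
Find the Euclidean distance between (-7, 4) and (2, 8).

√(Σ(x_i - y_i)²) = √((-7 - 2)² + (4 - 8)²)
= √((-9)² + (-4)²) = √(81 + 16) = √97 ≈ 9.8489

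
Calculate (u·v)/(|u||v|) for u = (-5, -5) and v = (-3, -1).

With u = (-5, -5), v = (-3, -1):
u·v = (-5)·(-3) + (-5)·(-1) = 15 + 5 = 20.
|u| = √((-5)² + (-5)²) = √50, |v| = √((-3)² + (-1)²) = √10, so |u||v| = √(50·10) = √500.
cos θ = (u·v)/(|u||v|) = 20/√500 ≈ 0.8944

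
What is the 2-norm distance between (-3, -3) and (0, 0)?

(Σ|x_i - y_i|^2)^(1/2) = (|-3 - 0|^2 + |-3 - 0|^2)^(1/2)
= (3^2 + 3^2)^(1/2) = (9 + 9)^(1/2) = (18)^(1/2) ≈ 4.2426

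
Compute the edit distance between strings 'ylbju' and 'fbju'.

Let D[i][j] be the edit distance between the first i characters of 'ylbju' and the first j characters of 'fbju', with D[i][0] = i, D[0][j] = j, and D[i][j] = D[i-1][j-1] if the characters match, else 1 + min(D[i-1][j], D[i][j-1], D[i-1][j-1]). Filling the table (rows: prefixes of 'ylbju', columns: prefixes of 'fbju'):
     ε  f  b  j  u
  ε  0  1  2  3  4
  y  1  1  2  3  4
  l  2  2  2  3  4
  b  3  3  2  3  4
  j  4  4  3  2  3
  u  5  5  4  3  2
The bottom-right entry gives D[5][4] = 2, so no sequence of fewer than 2 edits works. Backtracking through the table gives one optimal edit sequence (2 edits):
  ylbju → lbju (del y @1)
  lbju → fbju (sub l→f @1)
Edit distance = 2.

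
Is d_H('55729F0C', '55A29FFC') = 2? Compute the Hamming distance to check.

Differing positions: 3, 7. Hamming distance = 2, so the claim is true.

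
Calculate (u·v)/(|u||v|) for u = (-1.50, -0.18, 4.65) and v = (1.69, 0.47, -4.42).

With u = (-1.50, -0.18, 4.65), v = (1.69, 0.47, -4.42):
u·v = (-1.5)·1.69 + (-0.18)·0.47 + 4.65·(-4.42) = (-2.535) + (-0.0846) + (-20.553) = -23.1726.
|u| = √((-1.5)² + (-0.18)² + 4.65²) = √(2.25 + 0.0324 + 21.6225) = √23.9049, |v| = √(1.69² + 0.47² + (-4.42)²) = √(2.8561 + 0.2209 + 19.5364) = √22.6134.
cos θ = (u·v)/(|u||v|) = -23.1726/(√23.9049·√22.6134) ≈ -0.9967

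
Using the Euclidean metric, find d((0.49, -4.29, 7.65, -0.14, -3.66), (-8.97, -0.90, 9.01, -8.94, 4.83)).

√(Σ(x_i - y_i)²) = √((0.49 - (-8.97))² + (-4.29 - (-0.9))² + (7.65 - 9.01)² + (-0.14 - (-8.94))² + (-3.66 - 4.83)²)
= √(9.46² + (-3.39)² + (-1.36)² + 8.8² + (-8.49)²) = √(89.4916 + 11.4921 + 1.8496 + 77.44 + 72.0801) = √252.3534 ≈ 15.8856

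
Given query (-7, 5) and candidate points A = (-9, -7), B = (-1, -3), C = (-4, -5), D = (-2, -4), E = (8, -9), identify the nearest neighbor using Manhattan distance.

Distances: d(A) = 14, d(B) = 14, d(C) = 13, d(D) = 14, d(E) = 29. Nearest: C = (-4, -5) with distance 13.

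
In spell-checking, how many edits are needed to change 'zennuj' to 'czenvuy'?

Let D[i][j] be the edit distance between the first i characters of 'zennuj' and the first j characters of 'czenvuy', with D[i][0] = i, D[0][j] = j, and D[i][j] = D[i-1][j-1] if the characters match, else 1 + min(D[i-1][j], D[i][j-1], D[i-1][j-1]). Filling the table (rows: prefixes of 'zennuj', columns: prefixes of 'czenvuy'):
     ε  c  z  e  n  v  u  y
  ε  0  1  2  3  4  5  6  7
  z  1  1  1  2  3  4  5  6
  e  2  2  2  1  2  3  4  5
  n  3  3  3  2  1  2  3  4
  n  4  4  4  3  2  2  3  4
  u  5  5  5  4  3  3  2  3
  j  6  6  6  5  4  4  3  3
The bottom-right entry gives D[6][7] = 3, so no sequence of fewer than 3 edits works. Backtracking through the table gives one optimal edit sequence (3 edits):
  zennuj → czennuj (ins c @1)
  czennuj → czenvuj (sub n→v @5)
  czenvuj → czenvuy (sub j→y @7)
Edit distance = 3.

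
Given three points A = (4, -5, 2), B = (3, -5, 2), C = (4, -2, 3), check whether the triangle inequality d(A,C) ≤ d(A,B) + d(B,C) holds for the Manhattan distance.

d(A,B) = 1 + 0 + 0 = 1, d(B,C) = 1 + 3 + 1 = 5, d(A,C) = 0 + 3 + 1 = 4.
d(A,C) = 4 ≤ 1 + 5 = 6. Triangle inequality is satisfied.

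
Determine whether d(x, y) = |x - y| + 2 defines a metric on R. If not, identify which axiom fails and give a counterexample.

No. d fails identity of indiscernibles (specifically d(x,x) = 0): d(-5, -5) = |-5 - (-5)| + 2 = 0 + 2 = 2 ≠ 0.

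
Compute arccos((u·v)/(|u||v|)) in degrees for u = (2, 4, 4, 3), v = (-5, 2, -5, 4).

With u = (2, 4, 4, 3), v = (-5, 2, -5, 4):
u·v = 2·(-5) + 4·2 + 4·(-5) + 3·4 = (-10) + 8 + (-20) + 12 = -10.
|u| = √(2² + 4² + 4² + 3²) = √45, |v| = √((-5)² + 2² + (-5)² + 4²) = √70, so |u||v| = √(45·70) = √3150.
cos θ = (u·v)/(|u||v|) = -10/√3150 ≈ -0.178174
θ = arccos(-0.178174) ≈ 100.26°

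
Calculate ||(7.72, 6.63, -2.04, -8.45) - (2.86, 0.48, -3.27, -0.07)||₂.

√(Σ(x_i - y_i)²) = √((7.72 - 2.86)² + (6.63 - 0.48)² + (-2.04 - (-3.27))² + (-8.45 - (-0.07))²)
= √(4.86² + 6.15² + 1.23² + (-8.38)²) = √(23.6196 + 37.8225 + 1.5129 + 70.2244) = √133.1794 ≈ 11.5403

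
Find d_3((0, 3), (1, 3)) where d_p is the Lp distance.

(Σ|x_i - y_i|^3)^(1/3) = (|0 - 1|^3 + |3 - 3|^3)^(1/3)
= (1^3 + 0^3)^(1/3) = (1 + 0)^(1/3) = (1)^(1/3) = 1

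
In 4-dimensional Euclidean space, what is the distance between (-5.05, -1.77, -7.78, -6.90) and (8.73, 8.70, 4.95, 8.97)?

√(Σ(x_i - y_i)²) = √((-5.05 - 8.73)² + (-1.77 - 8.7)² + (-7.78 - 4.95)² + (-6.9 - 8.97)²)
= √((-13.78)² + (-10.47)² + (-12.73)² + (-15.87)²) = √(189.8884 + 109.6209 + 162.0529 + 251.8569) = √713.4191 ≈ 26.7099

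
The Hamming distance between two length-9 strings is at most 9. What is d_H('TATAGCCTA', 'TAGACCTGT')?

Differing positions: 3, 5, 7, 8, 9. Hamming distance = 5. The maximum possible Hamming distance for length-9 strings is 9, so d_H/9 = 5/9 ≈ 0.5556.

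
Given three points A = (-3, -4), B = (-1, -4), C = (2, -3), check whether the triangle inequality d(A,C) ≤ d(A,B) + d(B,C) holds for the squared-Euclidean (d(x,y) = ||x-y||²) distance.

d(A,B) = 2² + 0² = 4, d(B,C) = 3² + 1² = 10, d(A,C) = 5² + 1² = 26.
d(A,C) = 26 > 4 + 10 = 14. Triangle inequality is VIOLATED. (Squared-Euclidean is not a metric — this is a counterexample.)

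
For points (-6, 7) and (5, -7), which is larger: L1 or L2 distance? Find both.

L1 = |-6 - 5| + |7 - (-7)| = 11 + 14 = 25
L2 = √(11² + 14²) = √317 ≈ 17.8045
L1 ≥ L2 always (equality iff movement is along one axis); L1 > L2 here.
Ratio L1/L2 = 25/√317 ≈ 1.4041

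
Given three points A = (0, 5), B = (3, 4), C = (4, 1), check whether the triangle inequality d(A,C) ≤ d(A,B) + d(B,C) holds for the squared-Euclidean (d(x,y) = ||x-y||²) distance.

d(A,B) = 3² + 1² = 10, d(B,C) = 1² + 3² = 10, d(A,C) = 4² + 4² = 32.
d(A,C) = 32 > 10 + 10 = 20. Triangle inequality is VIOLATED. (Squared-Euclidean is not a metric — this is a counterexample.)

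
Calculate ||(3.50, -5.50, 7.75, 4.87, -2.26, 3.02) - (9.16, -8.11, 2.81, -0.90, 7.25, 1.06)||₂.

√(Σ(x_i - y_i)²) = √((3.5 - 9.16)² + (-5.5 - (-8.11))² + (7.75 - 2.81)² + (4.87 - (-0.9))² + (-2.26 - 7.25)² + (3.02 - 1.06)²)
= √((-5.66)² + 2.61² + 4.94² + 5.77² + (-9.51)² + 1.96²) = √(32.0356 + 6.8121 + 24.4036 + 33.2929 + 90.4401 + 3.8416) = √190.8259 ≈ 13.814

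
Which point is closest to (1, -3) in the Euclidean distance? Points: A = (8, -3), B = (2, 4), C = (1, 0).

Distances: d(A) = 7, d(B) ≈ 7.0711, d(C) = 3. Nearest: C = (1, 0) with distance 3.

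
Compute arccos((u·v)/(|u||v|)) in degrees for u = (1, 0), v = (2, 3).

With u = (1, 0), v = (2, 3):
u·v = 1·2 + 0·3 = 2 + 0 = 2.
|u| = √(1² + 0²) = √1, |v| = √(2² + 3²) = √13, so |u||v| = √(1·13) = √13.
cos θ = (u·v)/(|u||v|) = 2/√13 ≈ 0.5547
θ = arccos(0.5547) ≈ 56.31°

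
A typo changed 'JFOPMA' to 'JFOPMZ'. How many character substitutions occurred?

Differing positions: 6. Hamming distance = 1.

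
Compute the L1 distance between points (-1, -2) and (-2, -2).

Σ|x_i - y_i| = |-1 - (-2)| + |-2 - (-2)| = 1 + 0 = 1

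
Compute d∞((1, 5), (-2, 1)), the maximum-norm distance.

max(|x_i - y_i|) = max(|1 - (-2)|, |5 - 1|) = max(3, 4) = 4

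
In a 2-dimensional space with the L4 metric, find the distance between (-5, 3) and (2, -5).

(Σ|x_i - y_i|^4)^(1/4) = (|-5 - 2|^4 + |3 - (-5)|^4)^(1/4)
= (7^4 + 8^4)^(1/4) = (2401 + 4096)^(1/4) = (6497)^(1/4) ≈ 8.978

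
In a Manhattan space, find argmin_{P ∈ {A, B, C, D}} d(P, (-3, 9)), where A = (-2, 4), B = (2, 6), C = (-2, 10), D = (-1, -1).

Distances: d(A) = 6, d(B) = 8, d(C) = 2, d(D) = 12. Nearest: C = (-2, 10) with distance 2.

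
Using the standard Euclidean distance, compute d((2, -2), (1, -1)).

(Σ|x_i - y_i|^2)^(1/2) = (|2 - 1|^2 + |-2 - (-1)|^2)^(1/2)
= (1^2 + 1^2)^(1/2) = (1 + 1)^(1/2) = (2)^(1/2) ≈ 1.4142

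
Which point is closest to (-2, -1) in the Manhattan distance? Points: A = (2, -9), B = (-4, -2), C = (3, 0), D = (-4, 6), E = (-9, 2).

Distances: d(A) = 12, d(B) = 3, d(C) = 6, d(D) = 9, d(E) = 10. Nearest: B = (-4, -2) with distance 3.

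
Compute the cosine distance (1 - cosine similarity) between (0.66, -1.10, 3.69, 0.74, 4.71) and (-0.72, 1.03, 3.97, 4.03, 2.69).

With u = (0.66, -1.10, 3.69, 0.74, 4.71), v = (-0.72, 1.03, 3.97, 4.03, 2.69):
u·v = 0.66·(-0.72) + (-1.1)·1.03 + 3.69·3.97 + 0.74·4.03 + 4.71·2.69 = (-0.4752) + (-1.133) + 14.6493 + 2.9822 + 12.6699 = 28.6932.
|u| = √(0.66² + (-1.1)² + 3.69² + 0.74² + 4.71²) = √(0.4356 + 1.21 + 13.6161 + 0.5476 + 22.1841) = √37.9934, |v| = √((-0.72)² + 1.03² + 3.97² + 4.03² + 2.69²) = √(0.5184 + 1.0609 + 15.7609 + 16.2409 + 7.2361) = √40.8172.
cos θ = (u·v)/(|u||v|) = 28.6932/(√37.9934·√40.8172) ≈ 0.7286
Cosine distance = 1 - cos θ ≈ 1 - 0.7286 = 0.2714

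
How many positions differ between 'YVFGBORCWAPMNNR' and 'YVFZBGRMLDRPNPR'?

Differing positions: 4, 6, 8, 9, 10, 11, 12, 14. Hamming distance = 8.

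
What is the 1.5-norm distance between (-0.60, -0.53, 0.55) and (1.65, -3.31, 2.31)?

(Σ|x_i - y_i|^1.5)^(1/1.5) = (|-0.6 - 1.65|^1.5 + |-0.53 - (-3.31)|^1.5 + |0.55 - 2.31|^1.5)^(1/1.5)
= (2.25^1.5 + 2.78^1.5 + 1.76^1.5)^(1/1.5) ≈ (3.375 + 4.6352 + 2.3349)^(1/1.5) = (10.3451)^(1/1.5) ≈ 4.7478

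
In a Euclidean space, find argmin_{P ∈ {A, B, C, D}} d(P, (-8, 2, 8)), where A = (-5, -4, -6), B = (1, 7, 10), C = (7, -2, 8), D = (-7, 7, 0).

Distances: d(A) ≈ 15.5242, d(B) ≈ 10.4881, d(C) ≈ 15.5242, d(D) ≈ 9.4868. Nearest: D = (-7, 7, 0) with distance 9.4868.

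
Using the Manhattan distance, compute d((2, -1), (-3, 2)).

Σ|x_i - y_i| = |2 - (-3)| + |-1 - 2| = 5 + 3 = 8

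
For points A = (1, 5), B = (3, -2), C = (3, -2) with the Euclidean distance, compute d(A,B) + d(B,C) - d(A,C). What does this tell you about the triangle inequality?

d(A,B) = √(2² + 7²) = √53 ≈ 7.2801, d(B,C) = √(0² + 0²) = √0 = 0, d(A,C) = √(2² + 7²) = √53 ≈ 7.2801.
d(A,B) + d(B,C) - d(A,C) = 7.2801 + 0 - 7.2801 = 7.2801 - 7.2801 = 0. This is ≥ 0, so the triangle inequality holds for these points.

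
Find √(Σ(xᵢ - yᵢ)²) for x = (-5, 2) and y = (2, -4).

√(Σ(x_i - y_i)²) = √((-5 - 2)² + (2 - (-4))²)
= √((-7)² + 6²) = √(49 + 36) = √85 ≈ 9.2195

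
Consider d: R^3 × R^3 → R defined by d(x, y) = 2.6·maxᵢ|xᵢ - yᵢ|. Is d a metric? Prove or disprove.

Yes. The L∞ (Chebyshev) norm induces a metric on R^3, and multiplying a metric by a positive constant 2.6 > 0 preserves all four axioms: non-negativity (2.6·||x-y|| ≥ 0), identity (2.6·||x-y|| = 0 ⟺ ||x-y|| = 0 ⟺ x = y), symmetry (||x-y|| = ||y-x||), and the triangle inequality (2.6·||x-z|| ≤ 2.6·||x-y|| + 2.6·||y-z||). So d is a metric.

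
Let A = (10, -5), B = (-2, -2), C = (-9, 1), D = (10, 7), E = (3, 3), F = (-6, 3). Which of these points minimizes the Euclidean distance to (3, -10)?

Distances: d(A) ≈ 8.6023, d(B) ≈ 9.434, d(C) ≈ 16.2788, d(D) ≈ 18.3848, d(E) = 13, d(F) ≈ 15.8114. Nearest: A = (10, -5) with distance 8.6023.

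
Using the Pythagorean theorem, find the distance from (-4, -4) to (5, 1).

√(Σ(x_i - y_i)²) = √((-4 - 5)² + (-4 - 1)²)
= √((-9)² + (-5)²) = √(81 + 25) = √106 ≈ 10.2956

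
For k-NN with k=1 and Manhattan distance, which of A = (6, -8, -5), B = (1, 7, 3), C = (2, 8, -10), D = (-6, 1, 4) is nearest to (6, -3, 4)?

Distances: d(A) = 14, d(B) = 16, d(C) = 29, d(D) = 16. Nearest: A = (6, -8, -5) with distance 14.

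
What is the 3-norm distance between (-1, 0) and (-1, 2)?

(Σ|x_i - y_i|^3)^(1/3) = (|-1 - (-1)|^3 + |0 - 2|^3)^(1/3)
= (0^3 + 2^3)^(1/3) = (0 + 8)^(1/3) = (8)^(1/3) = 2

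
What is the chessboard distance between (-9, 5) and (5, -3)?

max(|x_i - y_i|) = max(|-9 - 5|, |5 - (-3)|) = max(14, 8) = 14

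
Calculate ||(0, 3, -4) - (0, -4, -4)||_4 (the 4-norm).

(Σ|x_i - y_i|^4)^(1/4) = (|0 - 0|^4 + |3 - (-4)|^4 + |-4 - (-4)|^4)^(1/4)
= (0^4 + 7^4 + 0^4)^(1/4) = (0 + 2401 + 0)^(1/4) = (2401)^(1/4) = 7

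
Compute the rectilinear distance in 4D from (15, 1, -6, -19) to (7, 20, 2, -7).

Σ|x_i - y_i| = |15 - 7| + |1 - 20| + |-6 - 2| + |-19 - (-7)| = 8 + 19 + 8 + 12 = 47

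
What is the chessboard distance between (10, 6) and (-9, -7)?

max(|x_i - y_i|) = max(|10 - (-9)|, |6 - (-7)|) = max(19, 13) = 19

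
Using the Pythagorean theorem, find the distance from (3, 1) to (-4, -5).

√(Σ(x_i - y_i)²) = √((3 - (-4))² + (1 - (-5))²)
= √(7² + 6²) = √(49 + 36) = √85 ≈ 9.2195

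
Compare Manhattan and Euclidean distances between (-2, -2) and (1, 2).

L1 = |-2 - 1| + |-2 - 2| = 3 + 4 = 7
L2 = √(3² + 4²) = √25 = 5
L1 ≥ L2 always (equality iff movement is along one axis); L1 > L2 here.
Ratio L1/L2 = 7/5 = 1.4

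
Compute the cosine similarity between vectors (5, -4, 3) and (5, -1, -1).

With u = (5, -4, 3), v = (5, -1, -1):
u·v = 5·5 + (-4)·(-1) + 3·(-1) = 25 + 4 + (-3) = 26.
|u| = √(5² + (-4)² + 3²) = √50, |v| = √(5² + (-1)² + (-1)²) = √27, so |u||v| = √(50·27) = √1350.
cos θ = (u·v)/(|u||v|) = 26/√1350 ≈ 0.7076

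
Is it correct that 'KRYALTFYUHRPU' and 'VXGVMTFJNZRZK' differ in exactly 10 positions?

Differing positions: 1, 2, 3, 4, 5, 8, 9, 10, 12, 13. Hamming distance = 10, so the claim is true.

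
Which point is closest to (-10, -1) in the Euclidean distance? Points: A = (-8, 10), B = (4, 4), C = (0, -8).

Distances: d(A) ≈ 11.1803, d(B) ≈ 14.8661, d(C) ≈ 12.2066. Nearest: A = (-8, 10) with distance 11.1803.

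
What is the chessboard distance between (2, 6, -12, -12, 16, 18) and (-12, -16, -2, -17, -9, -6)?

max(|x_i - y_i|) = max(|2 - (-12)|, |6 - (-16)|, |-12 - (-2)|, |-12 - (-17)|, |16 - (-9)|, |18 - (-6)|) = max(14, 22, 10, 5, 25, 24) = 25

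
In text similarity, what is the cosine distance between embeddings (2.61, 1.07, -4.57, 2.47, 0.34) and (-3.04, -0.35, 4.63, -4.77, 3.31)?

With u = (2.61, 1.07, -4.57, 2.47, 0.34), v = (-3.04, -0.35, 4.63, -4.77, 3.31):
u·v = 2.61·(-3.04) + 1.07·(-0.35) + (-4.57)·4.63 + 2.47·(-4.77) + 0.34·3.31 = (-7.9344) + (-0.3745) + (-21.1591) + (-11.7819) + 1.1254 = -40.1245.
|u| = √(2.61² + 1.07² + (-4.57)² + 2.47² + 0.34²) = √(6.8121 + 1.1449 + 20.8849 + 6.1009 + 0.1156) = √35.0584, |v| = √((-3.04)² + (-0.35)² + 4.63² + (-4.77)² + 3.31²) = √(9.2416 + 0.1225 + 21.4369 + 22.7529 + 10.9561) = √64.51.
cos θ = (u·v)/(|u||v|) = -40.1245/(√35.0584·√64.51) ≈ -0.8437
Cosine distance = 1 - cos θ ≈ 1 - (-0.8437) = 1.8437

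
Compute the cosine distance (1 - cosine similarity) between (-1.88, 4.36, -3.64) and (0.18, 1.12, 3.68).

With u = (-1.88, 4.36, -3.64), v = (0.18, 1.12, 3.68):
u·v = (-1.88)·0.18 + 4.36·1.12 + (-3.64)·3.68 = (-0.3384) + 4.8832 + (-13.3952) = -8.8504.
|u| = √((-1.88)² + 4.36² + (-3.64)²) = √(3.5344 + 19.0096 + 13.2496) = √35.7936, |v| = √(0.18² + 1.12² + 3.68²) = √(0.0324 + 1.2544 + 13.5424) = √14.8292.
cos θ = (u·v)/(|u||v|) = -8.8504/(√35.7936·√14.8292) ≈ -0.3842
Cosine distance = 1 - cos θ ≈ 1 - (-0.3842) = 1.3842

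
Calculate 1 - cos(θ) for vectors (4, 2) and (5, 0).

With u = (4, 2), v = (5, 0):
u·v = 4·5 + 2·0 = 20 + 0 = 20.
|u| = √(4² + 2²) = √20, |v| = √(5² + 0²) = √25, so |u||v| = √(20·25) = √500.
cos θ = (u·v)/(|u||v|) = 20/√500 ≈ 0.8944
Cosine distance = 1 - cos θ ≈ 1 - 0.8944 = 0.1056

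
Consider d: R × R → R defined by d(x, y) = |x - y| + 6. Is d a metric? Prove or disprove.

No. d fails identity of indiscernibles (specifically d(x,x) = 0): d(3, 3) = |3 - 3| + 6 = 0 + 6 = 6 ≠ 0.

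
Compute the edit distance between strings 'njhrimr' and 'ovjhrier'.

Let D[i][j] be the edit distance between the first i characters of 'njhrimr' and the first j characters of 'ovjhrier', with D[i][0] = i, D[0][j] = j, and D[i][j] = D[i-1][j-1] if the characters match, else 1 + min(D[i-1][j], D[i][j-1], D[i-1][j-1]). Filling the table (rows: prefixes of 'njhrimr', columns: prefixes of 'ovjhrier'):
     ε  o  v  j  h  r  i  e  r
  ε  0  1  2  3  4  5  6  7  8
  n  1  1  2  3  4  5  6  7  8
  j  2  2  2  2  3  4  5  6  7
  h  3  3  3  3  2  3  4  5  6
  r  4  4  4  4  3  2  3  4  5
  i  5  5  5  5  4  3  2  3  4
  m  6  6  6  6  5  4  3  3  4
  r  7  7  7  7  6  5  4  4  3
The bottom-right entry gives D[7][8] = 3, so no sequence of fewer than 3 edits works. Backtracking through the table gives one optimal edit sequence (3 edits):
  njhrimr → onjhrimr (ins o @1)
  onjhrimr → ovjhrimr (sub n→v @2)
  ovjhrimr → ovjhrier (sub m→e @7)
Edit distance = 3.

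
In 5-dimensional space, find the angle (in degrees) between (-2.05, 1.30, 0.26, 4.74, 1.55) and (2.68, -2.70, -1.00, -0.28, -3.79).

With u = (-2.05, 1.30, 0.26, 4.74, 1.55), v = (2.68, -2.70, -1.00, -0.28, -3.79):
u·v = (-2.05)·2.68 + 1.3·(-2.7) + 0.26·(-1) + 4.74·(-0.28) + 1.55·(-3.79) = (-5.494) + (-3.51) + (-0.26) + (-1.3272) + (-5.8745) = -16.4657.
|u| = √((-2.05)² + 1.3² + 0.26² + 4.74² + 1.55²) = √(4.2025 + 1.69 + 0.0676 + 22.4676 + 2.4025) = √30.8302, |v| = √(2.68² + (-2.7)² + (-1)² + (-0.28)² + (-3.79)²) = √(7.1824 + 7.29 + 1 + 0.0784 + 14.3641) = √29.9149.
cos θ = (u·v)/(|u||v|) = -16.4657/(√30.8302·√29.9149) ≈ -0.542186
θ = arccos(-0.542186) ≈ 122.83°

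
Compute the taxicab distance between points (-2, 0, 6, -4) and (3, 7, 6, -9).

Σ|x_i - y_i| = |-2 - 3| + |0 - 7| + |6 - 6| + |-4 - (-9)| = 5 + 7 + 0 + 5 = 17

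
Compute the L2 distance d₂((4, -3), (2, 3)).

√(Σ(x_i - y_i)²) = √((4 - 2)² + (-3 - 3)²)
= √(2² + (-6)²) = √(4 + 36) = √40 ≈ 6.3246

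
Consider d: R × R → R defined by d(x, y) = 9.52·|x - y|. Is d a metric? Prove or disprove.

Yes. Since |x - y| is a metric on R and 9.52 > 0, the positive scalar multiple 9.52·|x - y| is also a metric: scaling by a positive constant preserves non-negativity, identity (d=0 ⟺ |x-y|=0 ⟺ x=y), symmetry, and the triangle inequality.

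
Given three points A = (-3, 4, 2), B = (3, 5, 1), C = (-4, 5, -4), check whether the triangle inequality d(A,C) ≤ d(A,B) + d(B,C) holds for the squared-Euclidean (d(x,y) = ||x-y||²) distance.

d(A,B) = 6² + 1² + 1² = 38, d(B,C) = 7² + 0² + 5² = 74, d(A,C) = 1² + 1² + 6² = 38.
d(A,C) = 38 ≤ 38 + 74 = 112. Triangle inequality is satisfied.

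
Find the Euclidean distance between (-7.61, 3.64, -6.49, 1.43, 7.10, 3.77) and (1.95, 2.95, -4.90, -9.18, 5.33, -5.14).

√(Σ(x_i - y_i)²) = √((-7.61 - 1.95)² + (3.64 - 2.95)² + (-6.49 - (-4.9))² + (1.43 - (-9.18))² + (7.1 - 5.33)² + (3.77 - (-5.14))²)
= √((-9.56)² + 0.69² + (-1.59)² + 10.61² + 1.77² + 8.91²) = √(91.3936 + 0.4761 + 2.5281 + 112.5721 + 3.1329 + 79.3881) = √289.4909 ≈ 17.0144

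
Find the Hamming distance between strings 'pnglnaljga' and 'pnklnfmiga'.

Differing positions: 3, 6, 7, 8. Hamming distance = 4.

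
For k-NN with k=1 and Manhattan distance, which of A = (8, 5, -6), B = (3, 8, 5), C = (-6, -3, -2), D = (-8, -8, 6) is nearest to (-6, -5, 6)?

Distances: d(A) = 36, d(B) = 23, d(C) = 10, d(D) = 5. Nearest: D = (-8, -8, 6) with distance 5.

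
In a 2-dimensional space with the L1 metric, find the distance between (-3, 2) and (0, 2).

Σ|x_i - y_i| = |-3 - 0| + |2 - 2| = 3 + 0 = 3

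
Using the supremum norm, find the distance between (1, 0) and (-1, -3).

max(|x_i - y_i|) = max(|1 - (-1)|, |0 - (-3)|) = max(2, 3) = 3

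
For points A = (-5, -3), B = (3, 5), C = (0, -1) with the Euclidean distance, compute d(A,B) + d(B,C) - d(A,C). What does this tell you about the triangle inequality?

d(A,B) = √(8² + 8²) = √128 ≈ 11.3137, d(B,C) = √(3² + 6²) = √45 ≈ 6.7082, d(A,C) = √(5² + 2²) = √29 ≈ 5.3852.
d(A,B) + d(B,C) - d(A,C) = 11.3137 + 6.7082 - 5.3852 = 18.0219 - 5.3852 = 12.6367 (to 4 decimal places). This is ≥ 0, so the triangle inequality holds for these points.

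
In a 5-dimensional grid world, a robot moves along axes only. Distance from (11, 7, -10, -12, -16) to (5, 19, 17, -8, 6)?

Σ|x_i - y_i| = |11 - 5| + |7 - 19| + |-10 - 17| + |-12 - (-8)| + |-16 - 6| = 6 + 12 + 27 + 4 + 22 = 71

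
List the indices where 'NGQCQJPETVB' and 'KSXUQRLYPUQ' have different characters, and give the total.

Differing positions: 1, 2, 3, 4, 6, 7, 8, 9, 10, 11. Hamming distance = 10.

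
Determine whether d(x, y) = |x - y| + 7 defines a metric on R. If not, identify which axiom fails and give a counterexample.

No. d fails identity of indiscernibles (specifically d(x,x) = 0): d(-2, -2) = |-2 - (-2)| + 7 = 0 + 7 = 7 ≠ 0.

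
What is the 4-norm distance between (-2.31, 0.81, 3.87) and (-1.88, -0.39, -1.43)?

(Σ|x_i - y_i|^4)^(1/4) = (|-2.31 - (-1.88)|^4 + |0.81 - (-0.39)|^4 + |3.87 - (-1.43)|^4)^(1/4)
= (0.43^4 + 1.2^4 + 5.3^4)^(1/4) ≈ (0.0342 + 2.0736 + 789.0481)^(1/4) = (791.1559)^(1/4) ≈ 5.3035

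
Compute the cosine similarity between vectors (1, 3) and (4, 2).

With u = (1, 3), v = (4, 2):
u·v = 1·4 + 3·2 = 4 + 6 = 10.
|u| = √(1² + 3²) = √10, |v| = √(4² + 2²) = √20, so |u||v| = √(10·20) = √200.
cos θ = (u·v)/(|u||v|) = 10/√200 ≈ 0.7071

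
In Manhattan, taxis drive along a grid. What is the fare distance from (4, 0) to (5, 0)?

Σ|x_i - y_i| = |4 - 5| + |0 - 0| = 1 + 0 = 1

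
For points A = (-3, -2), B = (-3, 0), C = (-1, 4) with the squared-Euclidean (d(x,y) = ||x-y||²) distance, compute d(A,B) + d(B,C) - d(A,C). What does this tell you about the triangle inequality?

d(A,B) = 0² + 2² = 4, d(B,C) = 2² + 4² = 20, d(A,C) = 2² + 6² = 40.
d(A,B) + d(B,C) - d(A,C) = 4 + 20 - 40 = 24 - 40 = -16. This is < 0, so the triangle inequality FAILS for these points (squared-Euclidean is not a metric).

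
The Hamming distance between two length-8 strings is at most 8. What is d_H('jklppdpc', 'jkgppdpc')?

Differing positions: 3. Hamming distance = 1. The maximum possible Hamming distance for length-8 strings is 8, so d_H/8 = 1/8 = 0.125.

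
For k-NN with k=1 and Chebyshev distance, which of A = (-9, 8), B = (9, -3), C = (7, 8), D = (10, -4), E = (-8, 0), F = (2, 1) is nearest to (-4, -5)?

Distances: d(A) = 13, d(B) = 13, d(C) = 13, d(D) = 14, d(E) = 5, d(F) = 6. Nearest: E = (-8, 0) with distance 5.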